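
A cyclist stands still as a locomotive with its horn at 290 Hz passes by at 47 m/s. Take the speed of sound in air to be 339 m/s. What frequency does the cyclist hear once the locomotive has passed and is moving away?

Receding: f₂ = f · v/(v + v_s) = 290 × 339/386 ≈ 255 Hz.

255 Hz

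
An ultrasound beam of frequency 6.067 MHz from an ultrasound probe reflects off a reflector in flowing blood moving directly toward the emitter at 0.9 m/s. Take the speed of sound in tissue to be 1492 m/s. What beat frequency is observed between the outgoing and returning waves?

7324 Hz

At the reflector in flowing blood (a moving observer), f₁ = f₀ · (v + u)/v = 6.067 × 1492.9/1492 ≈ 6.07066 MHz.
On reflection it acts as a source moving toward the stationary detector: f₂ = f₁ · v/(v − u) = 6.07066 × 1492/1491.1 ≈ 6.07432 MHz.
Equivalently f₂ = f₀ · (v + u)/(v − u).
Beat frequency (with f₀ = 6067000 Hz): |f₂ − f₀| = 2u·f₀/(v − u) = 2 × 0.9 × 6067000/1491.1 ≈ 7324 Hz.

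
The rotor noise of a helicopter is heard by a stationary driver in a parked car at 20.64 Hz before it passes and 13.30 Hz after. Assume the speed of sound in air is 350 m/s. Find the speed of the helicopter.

76 m/s

f₁/f₂ = (v + v_s)/(v − v_s), so v_s = v · (f₁ − f₂)/(f₁ + f₂).
v_s = 350 × (20.64 − 13.30)/(20.64 + 13.30) = 350 × 7.34/33.94 ≈ 76 m/s.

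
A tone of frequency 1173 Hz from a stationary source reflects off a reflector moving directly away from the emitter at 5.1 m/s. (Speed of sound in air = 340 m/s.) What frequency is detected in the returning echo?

1138 Hz

The reflector first receives the wave as a moving observer: f₁ = f₀ · (v − u)/v = 1173 × (340 − 5.1)/340 ≈ 1155 Hz.
On reflection it acts as a source moving away from the stationary detector: f₂ = f₁ · v/(v + u) = 1155 × 340/345.1 ≈ 1138 Hz.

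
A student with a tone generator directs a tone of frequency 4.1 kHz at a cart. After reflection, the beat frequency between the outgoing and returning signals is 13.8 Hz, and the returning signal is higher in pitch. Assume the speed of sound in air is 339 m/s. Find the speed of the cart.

0.57 m/s

Double Doppler shift off a moving reflector: f₂ = f₀ · (v + u)/(v − u) (u > 0 toward emitter).
Returning signal is higher, so f₂ = f₀ + Δf = 4100 + 13.8 = 4113.8 Hz.
Rearranging, u = v · (f₂ − f₀)/(f₂ + f₀) = 339 × 13.8/8213.8 ≈ 0.57 m/s.
So the cart is moving at 0.57 m/s toward the emitter.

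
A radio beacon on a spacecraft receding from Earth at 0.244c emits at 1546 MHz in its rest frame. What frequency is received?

1205.2 MHz

Relativistic Doppler for frequency: f' = f₀ · √((1 − β)/(1 + β)).
f' = 1546 × √(0.7560/1.2440) = 1546 × 0.77956 ≈ 1205.2 MHz.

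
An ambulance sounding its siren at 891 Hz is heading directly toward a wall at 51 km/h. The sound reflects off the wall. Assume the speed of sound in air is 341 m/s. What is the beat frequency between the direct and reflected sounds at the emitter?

51 km/h = 14.17 m/s.
The wall receives the sound from a moving source: f₁ = f₀ · v/(v − v_e) = 891 × 341/326.83 ≈ 929.6 Hz.
On the return leg the ambulance is a moving observer: f₂ = f₁ · (v + v_e)/v = 929.6 × 355.17/341 ≈ 968.2 Hz.
Equivalently f₂ = f₀ · (v + v_e)/(v − v_e).
Beat against the emitted tone: |f₂ − f₀| = 2v_e·f₀/(v − v_e) = 2 × 14.17 × 891/326.83 ≈ 77 Hz.

77 Hz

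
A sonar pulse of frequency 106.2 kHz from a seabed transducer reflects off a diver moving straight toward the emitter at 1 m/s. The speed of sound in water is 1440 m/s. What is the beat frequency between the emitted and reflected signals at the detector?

At the diver (a moving observer), f₁ = f₀ · (v + u)/v = 106.2 × 1441/1440 ≈ 106.2738 kHz.
The reflection then acts as a moving source: f₂ = f₁ · v/(v − u) ≈ 106.3476 kHz.
Beat frequency (with f₀ = 106200 Hz): |f₂ − f₀| = 2u·f₀/(v − u) = 2 × 1 × 106200/1439 ≈ 148 Hz.

148 Hz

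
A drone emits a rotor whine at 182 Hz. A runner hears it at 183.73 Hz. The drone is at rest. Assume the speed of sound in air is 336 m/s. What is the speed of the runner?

3.2 m/s

f' > f, so the runner is approaching.
f' = f · (v + v_o)/v ⇒ v_o = v · |f'/f − 1|.
v_o = 336 × |183.73/182 − 1| = 336 × 0.009505 ≈ 3.2 m/s.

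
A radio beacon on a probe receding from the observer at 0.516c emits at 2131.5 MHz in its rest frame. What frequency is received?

Relativistic Doppler for frequency: f' = f₀ · √((1 − β)/(1 + β)).
f' = 2131.5 × √(0.4840/1.5160) = 2131.5 × 0.56503 ≈ 1204.4 MHz.

1204.4 MHz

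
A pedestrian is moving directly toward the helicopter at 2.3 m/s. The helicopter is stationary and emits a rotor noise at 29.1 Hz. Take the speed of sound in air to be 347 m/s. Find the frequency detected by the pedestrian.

29.3 Hz

Only the observer moves, toward the source, so f' = f · (v + v_o)/v.
f' = 29.1 × (347 + 2.3)/347 = 29.1 × 349.3/347 ≈ 29.3 Hz.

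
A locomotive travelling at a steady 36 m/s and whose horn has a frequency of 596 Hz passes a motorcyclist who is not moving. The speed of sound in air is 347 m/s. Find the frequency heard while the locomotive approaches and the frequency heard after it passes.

665 Hz approaching; 540 Hz receding

Approaching: f₁ = f · v/(v − v_s) = 596 × 347/311 ≈ 665 Hz.
Receding: f₂ = f · v/(v + v_s) = 596 × 347/383 ≈ 540 Hz.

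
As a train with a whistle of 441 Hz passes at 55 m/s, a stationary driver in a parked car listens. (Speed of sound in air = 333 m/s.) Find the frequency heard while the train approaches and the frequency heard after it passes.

528 Hz approaching; 378 Hz receding

Approaching: f₁ = f · v/(v − v_s) = 441 × 333/278 ≈ 528 Hz.
Receding: f₂ = f · v/(v + v_s) = 441 × 333/388 ≈ 378 Hz.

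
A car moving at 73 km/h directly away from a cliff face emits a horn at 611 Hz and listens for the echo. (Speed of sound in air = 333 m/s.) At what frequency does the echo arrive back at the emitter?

541 Hz

73 km/h = 20.28 m/s.
The cliff face receives the sound from a moving source: f₁ = f₀ · v/(v + v_e) = 611 × 333/353.28 ≈ 576 Hz.
On the return leg the car is a moving observer: f₂ = f₁ · (v − v_e)/v = 576 × 312.72/333 ≈ 541 Hz.
Equivalently f₂ = f₀ · (v − v_e)/(v + v_e).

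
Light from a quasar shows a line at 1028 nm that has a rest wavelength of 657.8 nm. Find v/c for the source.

λ'/λ₀ = 1.5628 > 1 (redshift), so the source is receding.
λ'/λ₀ = √((1 + β)/(1 − β)) for a receding source ⇒ β = (r² − 1)/(r² + 1) with r = λ'/λ₀.
β = (2.4423 − 1)/(2.4423 + 1) ≈ 0.419.

0.419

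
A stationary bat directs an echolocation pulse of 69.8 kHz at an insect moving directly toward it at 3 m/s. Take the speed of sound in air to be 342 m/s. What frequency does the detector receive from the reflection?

At the insect (a moving observer), f₁ = f₀ · (v + u)/v = 69.8 × 345/342 ≈ 70.4 kHz.
On reflection it acts as a source moving toward the stationary detector: f₂ = f₁ · v/(v − u) = 70.4 × 342/339 ≈ 71.0 kHz.
Equivalently f₂ = f₀ · (v + u)/(v − u).

71.0 kHz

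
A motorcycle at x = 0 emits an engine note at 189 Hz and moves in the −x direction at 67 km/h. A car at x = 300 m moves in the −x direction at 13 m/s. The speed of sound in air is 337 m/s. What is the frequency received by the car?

186 Hz

67 km/h = 18.61 m/s.
The observer lies on the +x side, so the source is heading away from the observer and the observer is heading toward the source.
With source receding and observer approaching, f' = f · (v + v_o)/(v + v_s).
f' = 189 × (337 + 13)/(337 + 18.61) = 189 × 350/355.61 ≈ 186 Hz.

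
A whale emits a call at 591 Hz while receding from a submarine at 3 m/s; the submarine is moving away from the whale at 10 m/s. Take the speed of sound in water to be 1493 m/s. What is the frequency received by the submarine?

586 Hz

With source receding and observer receding, f' = f · (v − v_o)/(v + v_s).
f' = 591 × (1493 − 10)/(1493 + 3) = 591 × 1483/1496 ≈ 586 Hz.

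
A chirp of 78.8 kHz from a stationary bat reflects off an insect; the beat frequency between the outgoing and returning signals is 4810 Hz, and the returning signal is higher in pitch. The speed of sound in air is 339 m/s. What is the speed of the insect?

10.0 m/s

Double Doppler shift off a moving reflector: f₂ = f₀ · (v + u)/(v − u) (u > 0 toward emitter).
Returning signal is higher, so f₂ = f₀ + Δf = 78800 + 4810 = 83610 Hz.
Rearranging, u = v · (f₂ − f₀)/(f₂ + f₀) = 339 × 4810/162410 ≈ 10.0 m/s.
So the insect is moving at 10.0 m/s toward the emitter.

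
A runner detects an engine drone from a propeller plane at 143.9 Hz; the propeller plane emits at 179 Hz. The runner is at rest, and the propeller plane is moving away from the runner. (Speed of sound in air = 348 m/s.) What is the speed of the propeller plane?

f' = f · v/(v + v_s) ⇒ v_s = v · |1 − f/f'|.
v_s = 348 × |1 − 179/143.9| = 348 × 0.2439 ≈ 85 m/s.

85 m/s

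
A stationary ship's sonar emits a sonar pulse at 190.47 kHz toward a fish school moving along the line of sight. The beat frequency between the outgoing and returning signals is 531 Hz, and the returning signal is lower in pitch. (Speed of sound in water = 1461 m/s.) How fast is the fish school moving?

2.04 m/s

Double Doppler shift off a moving reflector: f₂ = f₀ · (v + u)/(v − u) (u > 0 toward emitter).
Returning signal is lower, so f₂ = f₀ − Δf = 190470 − 531 = 189939 Hz.
Rearranging, u = v · (f₂ − f₀)/(f₂ + f₀) = 1461 × -531/380409 ≈ -2.04 m/s.
So the fish school is moving at 2.04 m/s away from the emitter.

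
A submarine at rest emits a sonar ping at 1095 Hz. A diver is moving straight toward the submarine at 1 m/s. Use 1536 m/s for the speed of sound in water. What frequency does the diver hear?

1096 Hz

Moving observer, stationary source: f' = f · (v + v_o)/v.
f' = 1095 × (1536 + 1)/1536 = 1095 × 1537/1536 ≈ 1096 Hz.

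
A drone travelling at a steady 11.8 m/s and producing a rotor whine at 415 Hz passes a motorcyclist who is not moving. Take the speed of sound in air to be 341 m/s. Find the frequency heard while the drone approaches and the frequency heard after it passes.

430 Hz approaching; 401 Hz receding

Approaching: f₁ = f · v/(v − v_s) = 415 × 341/329.2 ≈ 430 Hz.
Receding: f₂ = f · v/(v + v_s) = 415 × 341/352.8 ≈ 401 Hz.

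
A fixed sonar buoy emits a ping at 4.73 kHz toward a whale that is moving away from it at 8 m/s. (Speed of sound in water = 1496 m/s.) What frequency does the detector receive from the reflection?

At the whale (a moving observer), f₁ = f₀ · (v − u)/v = 4.73 × 1488/1496 ≈ 4.70 kHz.
The reflection then acts as a moving source: f₂ = f₁ · v/(v + u) ≈ 4.68 kHz.

4.68 kHz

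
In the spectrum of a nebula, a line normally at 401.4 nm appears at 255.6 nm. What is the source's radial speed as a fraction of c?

λ'/λ₀ = 0.6368 < 1 (blueshift), so the source is approaching.
λ'/λ₀ = √((1 − β)/(1 + β)) for an approaching source ⇒ β = (1 − r²)/(1 + r²) with r = λ'/λ₀.
β = (1 − 0.4055)/(1 + 0.4055) ≈ 0.423.

0.423c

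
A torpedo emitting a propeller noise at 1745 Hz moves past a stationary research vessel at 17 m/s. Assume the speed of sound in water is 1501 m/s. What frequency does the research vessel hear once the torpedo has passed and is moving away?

Receding: f₂ = f · v/(v + v_s) = 1745 × 1501/1518 ≈ 1725 Hz.

1725 Hz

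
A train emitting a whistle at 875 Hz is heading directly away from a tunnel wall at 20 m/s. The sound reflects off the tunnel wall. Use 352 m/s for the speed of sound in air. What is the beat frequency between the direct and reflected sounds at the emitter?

94 Hz

The tunnel wall receives the sound from a moving source: f₁ = f₀ · v/(v + v_e) = 875 × 352/372 ≈ 828.0 Hz.
On the return leg the train is a moving observer: f₂ = f₁ · (v − v_e)/v = 828.0 × 332/352 ≈ 780.9 Hz.
Beat against the emitted tone: |f₂ − f₀| = 2v_e·f₀/(v + v_e) = 2 × 20 × 875/372 ≈ 94 Hz.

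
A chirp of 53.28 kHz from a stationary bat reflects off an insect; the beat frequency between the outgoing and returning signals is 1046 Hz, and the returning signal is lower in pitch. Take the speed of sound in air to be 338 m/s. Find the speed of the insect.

3.4 m/s

Double Doppler shift off a moving reflector: f₂ = f₀ · (v + u)/(v − u) (u > 0 toward emitter).
Returning signal is lower, so f₂ = f₀ − Δf = 53280 − 1046 = 52234 Hz.
Rearranging, u = v · (f₂ − f₀)/(f₂ + f₀) = 338 × -1046/105514 ≈ -3.4 m/s.
So the insect is moving at 3.4 m/s away from the emitter.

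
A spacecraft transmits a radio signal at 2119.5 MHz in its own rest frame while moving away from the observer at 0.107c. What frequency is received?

Relativistic Doppler for frequency: f' = f₀ · √((1 − β)/(1 + β)).
f' = 2119.5 × √(0.8930/1.1070) = 2119.5 × 0.89816 ≈ 1903.6 MHz.

1903.6 MHz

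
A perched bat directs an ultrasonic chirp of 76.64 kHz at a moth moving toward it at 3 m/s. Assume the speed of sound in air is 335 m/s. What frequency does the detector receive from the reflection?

At the moth (a moving observer), f₁ = f₀ · (v + u)/v = 76.64 × 338/335 ≈ 77.3 kHz.
The reflection then acts as a moving source: f₂ = f₁ · v/(v − u) ≈ 78.0 kHz.
Equivalently f₂ = f₀ · (v + u)/(v − u).

78.0 kHz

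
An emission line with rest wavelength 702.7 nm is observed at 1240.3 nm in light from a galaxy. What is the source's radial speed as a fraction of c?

λ'/λ₀ = 1.7650 > 1 (redshift), so the source is receding.
λ'/λ₀ = √((1 + β)/(1 − β)) for a receding source ⇒ β = (r² − 1)/(r² + 1) with r = λ'/λ₀.
β = (3.1154 − 1)/(3.1154 + 1) ≈ 0.514.

0.514c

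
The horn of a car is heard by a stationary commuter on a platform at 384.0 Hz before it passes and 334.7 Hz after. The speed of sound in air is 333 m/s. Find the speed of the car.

f₁/f₂ = (v + v_s)/(v − v_s), so v_s = v · (f₁ − f₂)/(f₁ + f₂).
v_s = 333 × (384.0 − 334.7)/(384.0 + 334.7) = 333 × 49.3/718.7 ≈ 22.8 m/s.

22.8 m/s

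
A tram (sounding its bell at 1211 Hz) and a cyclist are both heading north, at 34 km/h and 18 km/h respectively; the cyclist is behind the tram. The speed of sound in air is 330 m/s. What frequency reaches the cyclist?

1195 Hz

34 km/h = 9.444 m/s; 18 km/h = 5 m/s.
The cyclist is behind, so the tram is moving away from it while the cyclist is moving toward the tram.
With source receding and observer approaching, f' = f · (v + v_o)/(v + v_s).
f' = 1211 × (330 + 5)/(330 + 9.444) = 1211 × 335/339.44 ≈ 1195 Hz.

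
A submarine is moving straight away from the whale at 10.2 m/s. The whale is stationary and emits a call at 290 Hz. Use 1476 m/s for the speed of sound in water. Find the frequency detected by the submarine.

Moving observer, stationary source: f' = f · (v − v_o)/v.
f' = 290 × (1476 − 10.2)/1476 = 290 × 1465.8/1476 ≈ 288 Hz.

288 Hz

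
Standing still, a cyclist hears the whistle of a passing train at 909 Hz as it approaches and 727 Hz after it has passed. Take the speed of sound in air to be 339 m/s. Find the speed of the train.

f₁/f₂ = (v + v_s)/(v − v_s), so v_s = v · (f₁ − f₂)/(f₁ + f₂).
v_s = 339 × (909 − 727)/(909 + 727) = 339 × 182/1636 ≈ 38 m/s.

38 m/s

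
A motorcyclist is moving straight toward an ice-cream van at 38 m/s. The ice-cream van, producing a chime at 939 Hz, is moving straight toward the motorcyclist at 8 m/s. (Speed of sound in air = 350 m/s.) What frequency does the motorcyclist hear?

General Doppler shift: f' = f · (v + v_o)/(v − v_s).
f' = 939 × (350 + 38)/(350 − 8) = 939 × 388/342 ≈ 1065 Hz.

1065 Hz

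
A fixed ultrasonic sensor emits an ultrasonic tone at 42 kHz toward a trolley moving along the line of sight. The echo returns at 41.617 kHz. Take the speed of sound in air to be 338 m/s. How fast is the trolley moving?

1.55 m/s

Double Doppler shift off a moving reflector: f₂ = f₀ · (v + u)/(v − u) (u > 0 toward emitter).
Rearranging, u = v · (f₂ − f₀)/(f₂ + f₀) = 338 × -0.383/83.617 ≈ -1.55 m/s.
So the trolley is moving at 1.55 m/s away from the emitter.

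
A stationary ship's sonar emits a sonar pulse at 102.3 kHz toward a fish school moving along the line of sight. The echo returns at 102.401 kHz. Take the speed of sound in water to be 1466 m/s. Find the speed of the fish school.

0.72 m/s

Double Doppler shift off a moving reflector: f₂ = f₀ · (v + u)/(v − u) (u > 0 toward emitter).
Rearranging, u = v · (f₂ − f₀)/(f₂ + f₀) = 1466 × 0.101/204.701 ≈ 0.72 m/s.
So the fish school is moving at 0.72 m/s toward the emitter.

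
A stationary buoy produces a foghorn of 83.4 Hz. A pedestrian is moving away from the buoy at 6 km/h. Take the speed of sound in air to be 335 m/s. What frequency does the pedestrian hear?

6 km/h = 1.667 m/s.
Moving observer, stationary source: f' = f · (v − v_o)/v.
f' = 83.4 × (335 − 1.667)/335 = 83.4 × 333.33/335 ≈ 83 Hz.

83 Hz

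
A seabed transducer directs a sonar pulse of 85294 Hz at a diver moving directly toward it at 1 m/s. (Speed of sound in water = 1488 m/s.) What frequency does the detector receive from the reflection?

85409 Hz

At the diver (a moving observer), f₁ = f₀ · (v + u)/v = 85294 × 1489/1488 ≈ 85351 Hz.
The reflection then acts as a moving source: f₂ = f₁ · v/(v − u) ≈ 85409 Hz.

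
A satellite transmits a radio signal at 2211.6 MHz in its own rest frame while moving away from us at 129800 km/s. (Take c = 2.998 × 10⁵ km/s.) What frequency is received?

β = v/c = 129800/299800 = 0.4330.
Relativistic Doppler for frequency: f' = f₀ · √((1 − β)/(1 + β)).
f' = 2211.6 × √(0.5670/1.4330) = 2211.6 × 0.62906 ≈ 1391.2 MHz.

1391.2 MHz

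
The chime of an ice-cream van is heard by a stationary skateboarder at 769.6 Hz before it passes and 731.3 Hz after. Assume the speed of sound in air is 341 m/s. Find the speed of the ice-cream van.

f₁/f₂ = (v + v_s)/(v − v_s), so v_s = v · (f₁ − f₂)/(f₁ + f₂).
v_s = 341 × (769.6 − 731.3)/(769.6 + 731.3) = 341 × 38.3/1500.9 ≈ 8.7 m/s.

8.7 m/s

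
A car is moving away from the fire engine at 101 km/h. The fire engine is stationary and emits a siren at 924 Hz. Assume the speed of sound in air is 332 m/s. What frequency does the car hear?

846 Hz

101 km/h = 28.06 m/s.
Only the observer moves, away from the source, so f' = f · (v − v_o)/v.
f' = 924 × (332 − 28.06)/332 = 924 × 303.94/332 ≈ 846 Hz.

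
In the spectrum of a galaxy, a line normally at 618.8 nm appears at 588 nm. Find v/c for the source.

0.051

λ'/λ₀ = 0.9502 < 1 (blueshift), so the source is approaching.
λ'/λ₀ = √((1 − β)/(1 + β)) for an approaching source ⇒ β = (1 − r²)/(1 + r²) with r = λ'/λ₀.
β = (1 − 0.9029)/(1 + 0.9029) ≈ 0.051.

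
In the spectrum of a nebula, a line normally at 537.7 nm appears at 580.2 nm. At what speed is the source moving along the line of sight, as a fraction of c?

λ'/λ₀ = 1.0790 > 1 (redshift), so the source is receding.
λ'/λ₀ = √((1 + β)/(1 − β)) for a receding source ⇒ β = (r² − 1)/(r² + 1) with r = λ'/λ₀.
β = (1.1643 − 1)/(1.1643 + 1) ≈ 0.076.

0.076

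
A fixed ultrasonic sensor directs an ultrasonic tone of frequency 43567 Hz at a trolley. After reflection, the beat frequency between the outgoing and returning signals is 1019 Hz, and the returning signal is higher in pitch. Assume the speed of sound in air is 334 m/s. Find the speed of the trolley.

3.9 m/s

Double Doppler shift off a moving reflector: f₂ = f₀ · (v + u)/(v − u) (u > 0 toward emitter).
Returning signal is higher, so f₂ = f₀ + Δf = 43567 + 1019 = 44586 Hz.
Rearranging, u = v · (f₂ − f₀)/(f₂ + f₀) = 334 × 1019/88153 ≈ 3.9 m/s.
So the trolley is moving at 3.9 m/s toward the emitter.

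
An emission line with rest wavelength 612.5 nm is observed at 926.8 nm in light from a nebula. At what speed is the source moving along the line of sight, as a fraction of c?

0.392

λ'/λ₀ = 1.5131 > 1 (redshift), so the source is receding.
λ'/λ₀ = √((1 + β)/(1 − β)) for a receding source ⇒ β = (r² − 1)/(r² + 1) with r = λ'/λ₀.
β = (2.2896 − 1)/(2.2896 + 1) ≈ 0.392.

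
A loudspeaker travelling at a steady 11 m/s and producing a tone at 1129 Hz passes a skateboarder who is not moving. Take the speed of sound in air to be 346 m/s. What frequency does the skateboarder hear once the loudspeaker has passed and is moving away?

Receding: f₂ = f · v/(v + v_s) = 1129 × 346/357 ≈ 1094 Hz.

1094 Hz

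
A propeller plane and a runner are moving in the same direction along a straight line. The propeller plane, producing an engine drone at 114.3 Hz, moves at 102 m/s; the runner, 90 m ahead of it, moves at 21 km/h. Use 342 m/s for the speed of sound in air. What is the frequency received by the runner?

160 Hz

21 km/h = 5.833 m/s.
The runner is ahead, so the propeller plane is moving toward it while the runner is moving away from the propeller plane.
Both move, so f' = f · (v − v_o)/(v − v_s).
f' = 114.3 × (342 − 5.833)/(342 − 102) = 114.3 × 336.17/240 ≈ 160 Hz.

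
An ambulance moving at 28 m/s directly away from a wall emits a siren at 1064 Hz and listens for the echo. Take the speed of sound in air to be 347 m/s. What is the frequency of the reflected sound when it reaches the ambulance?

The wall receives the sound from a moving source: f₁ = f₀ · v/(v + v_e) = 1064 × 347/375 ≈ 985 Hz.
On the return leg the ambulance is a moving observer: f₂ = f₁ · (v − v_e)/v = 985 × 319/347 ≈ 905 Hz.
Equivalently f₂ = f₀ · (v − v_e)/(v + v_e).

905 Hz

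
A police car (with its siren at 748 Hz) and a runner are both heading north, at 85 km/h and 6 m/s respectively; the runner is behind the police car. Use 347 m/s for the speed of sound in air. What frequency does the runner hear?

712 Hz

85 km/h = 23.61 m/s.
The runner is behind, so the police car is moving away from it while the runner is moving toward the police car.
Both move, so f' = f · (v + v_o)/(v + v_s).
f' = 748 × (347 + 6)/(347 + 23.61) = 748 × 353/370.61 ≈ 712 Hz.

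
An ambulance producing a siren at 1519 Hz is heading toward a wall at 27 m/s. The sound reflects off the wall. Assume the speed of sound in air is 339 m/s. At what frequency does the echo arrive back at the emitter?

The wall receives the sound from a moving source: f₁ = f₀ · v/(v − v_e) = 1519 × 339/312 ≈ 1650 Hz.
On the return leg the ambulance is a moving observer: f₂ = f₁ · (v + v_e)/v = 1650 × 366/339 ≈ 1782 Hz.
Equivalently f₂ = f₀ · (v + v_e)/(v − v_e).

1782 Hz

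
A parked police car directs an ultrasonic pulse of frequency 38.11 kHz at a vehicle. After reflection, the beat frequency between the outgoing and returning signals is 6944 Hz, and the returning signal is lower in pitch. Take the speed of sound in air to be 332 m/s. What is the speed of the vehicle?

33 m/s

Double Doppler shift off a moving reflector: f₂ = f₀ · (v + u)/(v − u) (u > 0 toward emitter).
Returning signal is lower, so f₂ = f₀ − Δf = 38110 − 6944 = 31166 Hz.
Rearranging, u = v · (f₂ − f₀)/(f₂ + f₀) = 332 × -6944/69276 ≈ -33 m/s.
So the vehicle is moving at 33 m/s away from the emitter.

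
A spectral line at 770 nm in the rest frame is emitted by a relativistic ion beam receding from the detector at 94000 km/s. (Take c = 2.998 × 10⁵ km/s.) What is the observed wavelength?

β = v/c = 94000/299800 = 0.3135.
Relativistic Doppler for wavelength: λ' = λ₀ · √((1 + β)/(1 − β)).
λ' = 770 × √(1.3135/0.6865) = 770 × 1.38330 ≈ 1065.1 nm.

1065.1 nm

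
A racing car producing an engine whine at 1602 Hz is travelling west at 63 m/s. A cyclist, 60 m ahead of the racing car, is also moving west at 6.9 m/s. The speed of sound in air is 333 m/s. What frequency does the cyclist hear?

1935 Hz

The cyclist is ahead, so the racing car is moving toward it while the cyclist is moving away from the racing car.
Both move, so f' = f · (v − v_o)/(v − v_s).
f' = 1602 × (333 − 6.9)/(333 − 63) = 1602 × 326.1/270 ≈ 1935 Hz.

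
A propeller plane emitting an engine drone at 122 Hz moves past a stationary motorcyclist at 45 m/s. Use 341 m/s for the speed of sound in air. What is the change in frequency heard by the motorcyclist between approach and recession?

Approaching: f₁ = f · v/(v − v_s) = 122 × 341/296 ≈ 140.5 Hz.
Receding: f₂ = f · v/(v + v_s) = 122 × 341/386 ≈ 107.8 Hz.
Drop: f₁ − f₂ = 2f·v·v_s/(v² − v_s²) = 2 × 122 × 341 × 45/(341² − 45²) ≈ 32.8 Hz.

32.8 Hz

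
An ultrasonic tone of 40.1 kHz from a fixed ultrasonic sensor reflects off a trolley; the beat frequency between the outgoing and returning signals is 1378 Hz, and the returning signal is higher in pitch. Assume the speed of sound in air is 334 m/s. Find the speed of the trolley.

Double Doppler shift off a moving reflector: f₂ = f₀ · (v + u)/(v − u) (u > 0 toward emitter).
Returning signal is higher, so f₂ = f₀ + Δf = 40100 + 1378 = 41478 Hz.
Rearranging, u = v · (f₂ − f₀)/(f₂ + f₀) = 334 × 1378/81578 ≈ 5.6 m/s.
So the trolley is moving at 5.6 m/s toward the emitter.

5.6 m/s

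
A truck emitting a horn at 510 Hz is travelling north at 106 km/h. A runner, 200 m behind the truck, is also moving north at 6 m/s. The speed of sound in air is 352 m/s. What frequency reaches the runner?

106 km/h = 29.44 m/s.
The runner is behind, so the truck is moving away from it while the runner is moving toward the truck.
General Doppler shift: f' = f · (v + v_o)/(v + v_s).
f' = 510 × (352 + 6)/(352 + 29.44) = 510 × 358/381.44 ≈ 479 Hz.

479 Hz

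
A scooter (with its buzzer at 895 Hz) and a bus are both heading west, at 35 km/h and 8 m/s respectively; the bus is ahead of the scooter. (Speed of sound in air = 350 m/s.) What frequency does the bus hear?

900 Hz

35 km/h = 9.722 m/s.
The bus is ahead, so the scooter is moving toward it while the bus is moving away from the scooter.
With source approaching and observer receding, f' = f · (v − v_o)/(v − v_s).
f' = 895 × (350 − 8)/(350 − 9.722) = 895 × 342/340.28 ≈ 900 Hz.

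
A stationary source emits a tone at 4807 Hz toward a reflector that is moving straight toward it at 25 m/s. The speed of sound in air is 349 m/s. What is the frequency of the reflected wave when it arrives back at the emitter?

5549 Hz

The reflector first receives the wave as a moving observer: f₁ = f₀ · (v + u)/v = 4807 × (349 + 25)/349 ≈ 5151 Hz.
On reflection it acts as a source moving toward the stationary detector: f₂ = f₁ · v/(v − u) = 5151 × 349/324 ≈ 5549 Hz.
Equivalently f₂ = f₀ · (v + u)/(v − u).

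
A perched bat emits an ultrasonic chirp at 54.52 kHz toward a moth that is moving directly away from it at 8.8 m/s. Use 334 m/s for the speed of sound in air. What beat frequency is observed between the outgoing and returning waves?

2799 Hz

The moth first receives the wave as a moving observer: f₁ = f₀ · (v − u)/v = 54.52 × (334 − 8.8)/334 ≈ 53.08 kHz.
The reflection then acts as a moving source: f₂ = f₁ · v/(v + u) ≈ 51.72 kHz.
Equivalently f₂ = f₀ · (v − u)/(v + u).
Beat frequency (with f₀ = 54520 Hz): |f₂ − f₀| = 2u·f₀/(v + u) = 2 × 8.8 × 54520/342.8 ≈ 2799 Hz.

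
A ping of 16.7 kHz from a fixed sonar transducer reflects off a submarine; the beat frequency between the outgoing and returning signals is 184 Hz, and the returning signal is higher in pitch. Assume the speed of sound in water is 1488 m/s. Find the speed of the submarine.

8.2 m/s

Double Doppler shift off a moving reflector: f₂ = f₀ · (v + u)/(v − u) (u > 0 toward emitter).
Returning signal is higher, so f₂ = f₀ + Δf = 16700 + 184 = 16884 Hz.
Rearranging, u = v · (f₂ − f₀)/(f₂ + f₀) = 1488 × 184/33584 ≈ 8.2 m/s.
So the submarine is moving at 8.2 m/s toward the emitter.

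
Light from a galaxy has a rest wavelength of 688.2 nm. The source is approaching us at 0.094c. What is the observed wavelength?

626.3 nm

Relativistic Doppler for wavelength: λ' = λ₀ · √((1 − β)/(1 + β)).
λ' = 688.2 × √(0.9060/1.0940) = 688.2 × 0.91003 ≈ 626.3 nm.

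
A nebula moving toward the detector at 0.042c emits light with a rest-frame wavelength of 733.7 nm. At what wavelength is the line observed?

Relativistic Doppler for wavelength: λ' = λ₀ · √((1 − β)/(1 + β)).
λ' = 733.7 × √(0.9580/1.0420) = 733.7 × 0.95885 ≈ 703.5 nm.

703.5 nm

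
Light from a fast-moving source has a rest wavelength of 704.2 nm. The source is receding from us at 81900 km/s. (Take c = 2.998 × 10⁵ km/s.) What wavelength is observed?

932.0 nm

β = v/c = 81900/299800 = 0.2732.
Relativistic Doppler for wavelength: λ' = λ₀ · √((1 + β)/(1 − β)).
λ' = 704.2 × √(1.2732/0.7268) = 704.2 × 1.32353 ≈ 932.0 nm.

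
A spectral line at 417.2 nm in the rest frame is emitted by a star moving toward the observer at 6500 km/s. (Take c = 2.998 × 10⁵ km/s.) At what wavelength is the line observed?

β = v/c = 6500/299800 = 0.0217.
Relativistic Doppler for wavelength: λ' = λ₀ · √((1 − β)/(1 + β)).
λ' = 417.2 × √(0.9783/1.0217) = 417.2 × 0.97855 ≈ 408.3 nm.

408.3 nm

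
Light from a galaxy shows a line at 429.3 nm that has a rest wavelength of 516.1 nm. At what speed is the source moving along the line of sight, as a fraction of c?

λ'/λ₀ = 0.8318 < 1 (blueshift), so the source is approaching.
λ'/λ₀ = √((1 − β)/(1 + β)) for an approaching source ⇒ β = (1 − r²)/(1 + r²) with r = λ'/λ₀.
β = (1 − 0.6919)/(1 + 0.6919) ≈ 0.182.

0.182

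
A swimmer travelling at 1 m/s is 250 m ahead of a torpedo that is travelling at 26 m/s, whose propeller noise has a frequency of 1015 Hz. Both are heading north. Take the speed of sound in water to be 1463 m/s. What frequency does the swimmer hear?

1033 Hz

The swimmer is ahead, so the torpedo is moving toward it while the swimmer is moving away from the torpedo.
Both move, so f' = f · (v − v_o)/(v − v_s).
f' = 1015 × (1463 − 1)/(1463 − 26) = 1015 × 1462/1437 ≈ 1033 Hz.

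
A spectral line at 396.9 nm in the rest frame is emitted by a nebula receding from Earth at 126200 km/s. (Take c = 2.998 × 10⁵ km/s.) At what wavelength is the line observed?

β = v/c = 126200/299800 = 0.4209.
Relativistic Doppler for wavelength: λ' = λ₀ · √((1 + β)/(1 − β)).
λ' = 396.9 × √(1.4209/0.5791) = 396.9 × 1.56650 ≈ 621.7 nm.

621.7 nm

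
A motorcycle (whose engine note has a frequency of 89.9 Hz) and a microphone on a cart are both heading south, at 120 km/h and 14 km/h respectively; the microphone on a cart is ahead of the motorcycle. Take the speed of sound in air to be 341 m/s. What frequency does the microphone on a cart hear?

120 km/h = 33.33 m/s; 14 km/h = 3.889 m/s.
The microphone on a cart is ahead, so the motorcycle is moving toward it while the microphone on a cart is moving away from the motorcycle.
General Doppler shift: f' = f · (v − v_o)/(v − v_s).
f' = 89.9 × (341 − 3.889)/(341 − 33.33) = 89.9 × 337.11/307.67 ≈ 99 Hz.

99 Hz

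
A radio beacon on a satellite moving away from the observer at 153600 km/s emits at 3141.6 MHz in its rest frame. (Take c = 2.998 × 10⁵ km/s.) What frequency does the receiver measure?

1784.0 MHz

β = v/c = 153600/299800 = 0.5123.
Relativistic Doppler for frequency: f' = f₀ · √((1 − β)/(1 + β)).
f' = 3141.6 × √(0.4877/1.5123) = 3141.6 × 0.56785 ≈ 1784.0 MHz.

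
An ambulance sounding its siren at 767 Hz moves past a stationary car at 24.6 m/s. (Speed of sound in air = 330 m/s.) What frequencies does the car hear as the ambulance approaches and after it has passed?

Approaching: f₁ = f · v/(v − v_s) = 767 × 330/305.4 ≈ 829 Hz.
Receding: f₂ = f · v/(v + v_s) = 767 × 330/354.6 ≈ 714 Hz.

829 Hz approaching; 714 Hz receding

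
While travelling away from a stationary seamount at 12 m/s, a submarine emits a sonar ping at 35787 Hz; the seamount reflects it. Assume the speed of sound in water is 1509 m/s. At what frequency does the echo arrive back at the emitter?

The seamount receives the sound from a moving source: f₁ = f₀ · v/(v + v_e) = 35787 × 1509/1521 ≈ 35505 Hz.
On the return leg the submarine is a moving observer: f₂ = f₁ · (v − v_e)/v = 35505 × 1497/1509 ≈ 35222 Hz.

35222 Hz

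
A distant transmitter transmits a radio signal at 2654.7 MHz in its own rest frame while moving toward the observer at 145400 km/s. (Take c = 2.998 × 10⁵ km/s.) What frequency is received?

β = v/c = 145400/299800 = 0.4850.
Relativistic Doppler for frequency: f' = f₀ · √((1 + β)/(1 − β)).
f' = 2654.7 × √(1.4850/0.5150) = 2654.7 × 1.69806 ≈ 4507.8 MHz.

4507.8 MHz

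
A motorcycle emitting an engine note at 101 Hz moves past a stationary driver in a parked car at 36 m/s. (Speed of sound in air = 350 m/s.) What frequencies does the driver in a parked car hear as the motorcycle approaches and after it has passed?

113 Hz approaching; 92 Hz receding

Approaching: f₁ = f · v/(v − v_s) = 101 × 350/314 ≈ 113 Hz.
Receding: f₂ = f · v/(v + v_s) = 101 × 350/386 ≈ 92 Hz.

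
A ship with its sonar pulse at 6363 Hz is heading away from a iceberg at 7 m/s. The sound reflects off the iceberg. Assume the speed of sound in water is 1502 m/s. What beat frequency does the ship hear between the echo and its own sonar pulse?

59.0 Hz

The iceberg receives the sound from a moving source: f₁ = f₀ · v/(v + v_e) = 6363 × 1502/1509 ≈ 6333.5 Hz.
On the return leg the ship is a moving observer: f₂ = f₁ · (v − v_e)/v = 6333.5 × 1495/1502 ≈ 6304.0 Hz.
Equivalently f₂ = f₀ · (v − v_e)/(v + v_e).
Beat against the emitted tone: |f₂ − f₀| = 2v_e·f₀/(v + v_e) = 2 × 7 × 6363/1509 ≈ 59.0 Hz.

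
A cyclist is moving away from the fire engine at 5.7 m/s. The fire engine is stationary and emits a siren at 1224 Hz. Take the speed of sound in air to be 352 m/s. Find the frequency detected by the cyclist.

Moving observer, stationary source: f' = f · (v − v_o)/v.
f' = 1224 × (352 − 5.7)/352 = 1224 × 346.3/352 ≈ 1204 Hz.

1204 Hz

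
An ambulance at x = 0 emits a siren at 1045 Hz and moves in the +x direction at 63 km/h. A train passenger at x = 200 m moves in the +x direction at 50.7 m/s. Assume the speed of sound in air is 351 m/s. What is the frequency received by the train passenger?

941 Hz

63 km/h = 17.5 m/s.
The observer lies on the +x side, so the source is heading toward the observer and the observer is heading away from the source.
General Doppler shift: f' = f · (v − v_o)/(v − v_s).
f' = 1045 × (351 − 50.7)/(351 − 17.5) = 1045 × 300.3/333.5 ≈ 941 Hz.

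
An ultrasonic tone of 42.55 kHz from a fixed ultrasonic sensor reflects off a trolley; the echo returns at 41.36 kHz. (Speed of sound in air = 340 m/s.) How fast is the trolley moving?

4.8 m/s

Double Doppler shift off a moving reflector: f₂ = f₀ · (v + u)/(v − u) (u > 0 toward emitter).
Rearranging, u = v · (f₂ − f₀)/(f₂ + f₀) = 340 × -1.19/83.91 ≈ -4.8 m/s.
So the trolley is moving at 4.8 m/s away from the emitter.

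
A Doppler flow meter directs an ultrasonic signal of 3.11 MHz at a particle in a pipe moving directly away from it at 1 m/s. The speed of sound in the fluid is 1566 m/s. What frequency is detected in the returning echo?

3.106 MHz

The particle in a pipe first receives the wave as a moving observer: f₁ = f₀ · (v − u)/v = 3.11 × (1566 − 1)/1566 ≈ 3.108 MHz.
The reflection then acts as a moving source: f₂ = f₁ · v/(v + u) ≈ 3.106 MHz.
Equivalently f₂ = f₀ · (v − u)/(v + u).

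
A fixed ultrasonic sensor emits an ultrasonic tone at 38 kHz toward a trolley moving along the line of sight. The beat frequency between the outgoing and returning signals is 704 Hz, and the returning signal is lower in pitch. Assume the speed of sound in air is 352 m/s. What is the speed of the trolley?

Double Doppler shift off a moving reflector: f₂ = f₀ · (v + u)/(v − u) (u > 0 toward emitter).
Returning signal is lower, so f₂ = f₀ − Δf = 38000 − 704 = 37296 Hz.
Rearranging, u = v · (f₂ − f₀)/(f₂ + f₀) = 352 × -704/75296 ≈ -3.3 m/s.
So the trolley is moving at 3.3 m/s away from the emitter.

3.3 m/s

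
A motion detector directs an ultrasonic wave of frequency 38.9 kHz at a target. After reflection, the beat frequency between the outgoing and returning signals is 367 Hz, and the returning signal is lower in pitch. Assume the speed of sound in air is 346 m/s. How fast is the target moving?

Double Doppler shift off a moving reflector: f₂ = f₀ · (v + u)/(v − u) (u > 0 toward emitter).
Returning signal is lower, so f₂ = f₀ − Δf = 38900 − 367 = 38533 Hz.
Rearranging, u = v · (f₂ − f₀)/(f₂ + f₀) = 346 × -367/77433 ≈ -1.64 m/s.
So the target is moving at 1.64 m/s away from the emitter.

1.64 m/s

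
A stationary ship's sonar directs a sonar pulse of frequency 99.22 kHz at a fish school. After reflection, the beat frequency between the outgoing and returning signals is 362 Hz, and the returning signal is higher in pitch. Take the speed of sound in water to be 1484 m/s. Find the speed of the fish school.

Double Doppler shift off a moving reflector: f₂ = f₀ · (v + u)/(v − u) (u > 0 toward emitter).
Returning signal is higher, so f₂ = f₀ + Δf = 99220 + 362 = 99582 Hz.
Rearranging, u = v · (f₂ − f₀)/(f₂ + f₀) = 1484 × 362/198802 ≈ 2.70 m/s.
So the fish school is moving at 2.70 m/s toward the emitter.

2.70 m/s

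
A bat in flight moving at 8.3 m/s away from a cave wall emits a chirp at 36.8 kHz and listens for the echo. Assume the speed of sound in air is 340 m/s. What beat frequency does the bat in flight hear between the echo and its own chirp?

1754 Hz

The cave wall receives the sound from a moving source: f₁ = f₀ · v/(v + v_e) = 36.8 × 340/348.3 ≈ 35.923 kHz.
On the return leg the bat in flight is a moving observer: f₂ = f₁ · (v − v_e)/v = 35.923 × 331.7/340 ≈ 35.046 kHz.
Beat against the emitted tone (with f₀ = 36800 Hz): |f₂ − f₀| = 2v_e·f₀/(v + v_e) = 2 × 8.3 × 36800/348.3 ≈ 1754 Hz.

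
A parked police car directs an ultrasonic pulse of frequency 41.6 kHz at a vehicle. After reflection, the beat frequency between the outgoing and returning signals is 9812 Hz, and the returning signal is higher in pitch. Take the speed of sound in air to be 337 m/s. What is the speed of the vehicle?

Double Doppler shift off a moving reflector: f₂ = f₀ · (v + u)/(v − u) (u > 0 toward emitter).
Returning signal is higher, so f₂ = f₀ + Δf = 41600 + 9812 = 51412 Hz.
Rearranging, u = v · (f₂ − f₀)/(f₂ + f₀) = 337 × 9812/93012 ≈ 36 m/s.
So the vehicle is moving at 36 m/s toward the emitter.

36 m/s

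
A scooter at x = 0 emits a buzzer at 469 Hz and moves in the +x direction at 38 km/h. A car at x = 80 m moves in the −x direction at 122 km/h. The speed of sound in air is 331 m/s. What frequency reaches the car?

534 Hz

38 km/h = 10.56 m/s; 122 km/h = 33.89 m/s.
The observer lies on the +x side, so the source is heading toward the observer and the observer is heading toward the source.
Both move, so f' = f · (v + v_o)/(v − v_s).
f' = 469 × (331 + 33.89)/(331 − 10.56) = 469 × 364.89/320.44 ≈ 534 Hz.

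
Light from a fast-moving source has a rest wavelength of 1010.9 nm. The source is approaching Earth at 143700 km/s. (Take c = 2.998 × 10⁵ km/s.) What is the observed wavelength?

β = v/c = 143700/299800 = 0.4793.
Relativistic Doppler for wavelength: λ' = λ₀ · √((1 − β)/(1 + β)).
λ' = 1010.9 × √(0.5207/1.4793) = 1010.9 × 0.59327 ≈ 599.7 nm.

599.7 nm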